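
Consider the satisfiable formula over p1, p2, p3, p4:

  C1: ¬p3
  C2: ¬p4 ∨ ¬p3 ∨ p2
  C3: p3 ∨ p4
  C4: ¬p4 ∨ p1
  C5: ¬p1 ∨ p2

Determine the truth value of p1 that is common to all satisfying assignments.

True

Suppose p1 = False.
(¬p3) alone gives p3 = False.
(p4) alone gives p4 = True.
That conflicts with the unit clause (¬p4).
So every satisfying assignment has p1 = True.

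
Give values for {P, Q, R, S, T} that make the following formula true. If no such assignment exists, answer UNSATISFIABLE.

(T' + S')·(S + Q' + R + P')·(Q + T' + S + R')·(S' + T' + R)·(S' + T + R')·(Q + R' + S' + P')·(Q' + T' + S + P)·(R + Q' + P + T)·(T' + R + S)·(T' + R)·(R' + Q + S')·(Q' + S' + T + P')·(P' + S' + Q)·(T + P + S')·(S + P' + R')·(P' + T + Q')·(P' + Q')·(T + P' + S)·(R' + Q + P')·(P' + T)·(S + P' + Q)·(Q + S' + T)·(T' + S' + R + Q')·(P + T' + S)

P=0,  Q=1,  R=1,  S=0,  T=0

Try T = 0.
The clause (P') is unit, so P = 0.
The clause (S') is unit, so S = 0.
Try R = 1.
All clauses hold; Q can take either value.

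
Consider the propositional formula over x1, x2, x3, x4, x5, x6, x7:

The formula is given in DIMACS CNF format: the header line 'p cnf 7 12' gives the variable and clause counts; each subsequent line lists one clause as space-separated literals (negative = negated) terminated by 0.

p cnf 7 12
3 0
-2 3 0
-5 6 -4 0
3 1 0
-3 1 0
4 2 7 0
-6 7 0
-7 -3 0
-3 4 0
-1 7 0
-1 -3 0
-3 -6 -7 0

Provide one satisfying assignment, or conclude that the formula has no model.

UNSATISFIABLE

From the singleton clause (x3), x3 = True.
From the singleton clause (x1), x1 = True.
But (¬x1) is also a unit clause — contradiction.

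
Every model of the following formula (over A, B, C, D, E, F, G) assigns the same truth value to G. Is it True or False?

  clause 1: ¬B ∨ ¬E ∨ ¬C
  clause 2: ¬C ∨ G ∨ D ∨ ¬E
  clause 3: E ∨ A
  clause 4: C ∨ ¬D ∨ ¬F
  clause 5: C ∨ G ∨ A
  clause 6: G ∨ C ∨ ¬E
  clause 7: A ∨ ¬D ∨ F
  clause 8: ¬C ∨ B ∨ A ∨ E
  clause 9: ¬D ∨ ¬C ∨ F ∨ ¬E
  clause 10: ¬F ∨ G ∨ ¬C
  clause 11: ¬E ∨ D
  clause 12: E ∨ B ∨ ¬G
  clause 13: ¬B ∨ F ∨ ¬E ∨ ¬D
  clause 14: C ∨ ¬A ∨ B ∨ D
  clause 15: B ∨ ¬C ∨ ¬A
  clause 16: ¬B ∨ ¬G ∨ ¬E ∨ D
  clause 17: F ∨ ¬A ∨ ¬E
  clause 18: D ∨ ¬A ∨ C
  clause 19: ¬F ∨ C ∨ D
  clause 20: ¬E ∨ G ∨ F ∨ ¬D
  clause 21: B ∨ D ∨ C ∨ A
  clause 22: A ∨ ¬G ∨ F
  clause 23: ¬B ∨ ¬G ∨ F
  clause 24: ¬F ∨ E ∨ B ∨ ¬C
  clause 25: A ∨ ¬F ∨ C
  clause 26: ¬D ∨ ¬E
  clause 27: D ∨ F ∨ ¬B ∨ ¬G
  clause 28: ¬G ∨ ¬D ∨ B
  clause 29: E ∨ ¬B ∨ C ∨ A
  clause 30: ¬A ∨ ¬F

False

Suppose G = True.
Suppose E = True.
(D) alone gives D = True.
Now (¬D) is unsatisfied and unit — conflict.
So E must be the other value — set E = False.
(A) alone gives A = True.
(B) alone gives B = True.
(F) alone gives F = True.
Now (¬F) is unsatisfied and unit — conflict.
Both values of E lead to a conflict.
So every satisfying assignment has G = False.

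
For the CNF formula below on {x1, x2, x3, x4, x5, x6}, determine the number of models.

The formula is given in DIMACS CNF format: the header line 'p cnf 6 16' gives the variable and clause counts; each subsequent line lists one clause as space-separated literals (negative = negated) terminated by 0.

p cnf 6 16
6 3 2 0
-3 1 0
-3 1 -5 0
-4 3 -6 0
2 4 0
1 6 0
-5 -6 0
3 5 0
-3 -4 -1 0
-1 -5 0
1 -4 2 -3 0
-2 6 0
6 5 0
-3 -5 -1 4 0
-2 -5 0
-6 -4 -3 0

1

There are 2^6 = 64 truth assignments over (x1, x2, x3, x4, x5, x6).
Split on x3. With x3 = True, the clauses containing x3 are satisfied and ¬x3 drops from the rest; 1 of the 2^5 = 32 assignments to the other variables satisfy what remains.
With x3 = False, by the same count on the reduced clause set, 0 assignments work.
(One model: x1=T, x2=T, x3=T, x4=F, x5=F, x6=T.)
Total: 1 + 0 = 1.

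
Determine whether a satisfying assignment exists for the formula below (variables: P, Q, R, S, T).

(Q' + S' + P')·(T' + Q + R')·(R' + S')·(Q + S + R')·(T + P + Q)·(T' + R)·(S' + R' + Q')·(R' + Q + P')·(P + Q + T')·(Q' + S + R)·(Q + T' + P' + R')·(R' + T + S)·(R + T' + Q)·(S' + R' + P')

Yes, satisfiable

Branch on R: set R = 0.
The clause (T') is unit, so T = 0.
Branch on P: set P = 1.
Branch on Q: set Q = 0.
All clauses hold; S can take either value.
A satisfying assignment: P ↦ 1, Q ↦ 0, R ↦ 0, S ↦ 0, T ↦ 0.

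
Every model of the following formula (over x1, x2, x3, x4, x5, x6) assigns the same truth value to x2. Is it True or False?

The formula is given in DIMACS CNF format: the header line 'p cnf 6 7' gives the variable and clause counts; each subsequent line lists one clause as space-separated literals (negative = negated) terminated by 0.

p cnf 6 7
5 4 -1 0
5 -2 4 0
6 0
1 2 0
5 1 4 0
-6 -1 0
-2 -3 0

Suppose x2 = False.
From the singleton clause (x6), x6 = True.
From the singleton clause (x1), x1 = True.
Now (¬x1) is unsatisfied and unit — conflict.
So every satisfying assignment has x2 = True.

True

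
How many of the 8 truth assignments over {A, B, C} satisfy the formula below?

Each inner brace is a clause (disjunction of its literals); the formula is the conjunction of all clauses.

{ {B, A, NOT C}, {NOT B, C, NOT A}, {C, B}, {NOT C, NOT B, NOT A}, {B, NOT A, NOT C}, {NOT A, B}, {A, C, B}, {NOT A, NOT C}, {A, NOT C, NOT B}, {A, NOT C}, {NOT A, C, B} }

There are 2^3 = 8 truth assignments over (A, B, C).
Check each against the 11 clauses (columns in the order A, B, C):
  F F F  ✗ fails (C OR B)
  F F T  ✗ fails (B OR A OR NOT C)
  F T F  ✓ satisfies all
  F T T  ✗ fails (A OR NOT C OR NOT B)
  T F F  ✗ fails (C OR B)
  T F T  ✗ fails (B OR NOT A OR NOT C)
  T T F  ✗ fails (NOT B OR C OR NOT A)
  T T T  ✗ fails (NOT C OR NOT B OR NOT A)
1 of the 8 rows is a model.

1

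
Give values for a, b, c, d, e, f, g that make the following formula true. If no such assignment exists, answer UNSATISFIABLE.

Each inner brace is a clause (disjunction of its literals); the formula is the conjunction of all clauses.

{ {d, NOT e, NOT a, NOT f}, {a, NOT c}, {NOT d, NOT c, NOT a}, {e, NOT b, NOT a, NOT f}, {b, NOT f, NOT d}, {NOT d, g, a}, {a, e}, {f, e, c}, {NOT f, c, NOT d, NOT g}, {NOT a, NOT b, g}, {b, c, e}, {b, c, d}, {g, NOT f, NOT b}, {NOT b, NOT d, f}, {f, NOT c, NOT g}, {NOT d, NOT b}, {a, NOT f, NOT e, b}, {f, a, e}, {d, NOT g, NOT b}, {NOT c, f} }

a=true; b=false; c=true; d=false; e=false; f=true; g=true

Try a = true.
Try d = false.
Try e = false.
Try b = false.
The clause (c) is unit, so c = true.
The clause (f) is unit, so f = true.
Every clause is now satisfied; g is unconstrained.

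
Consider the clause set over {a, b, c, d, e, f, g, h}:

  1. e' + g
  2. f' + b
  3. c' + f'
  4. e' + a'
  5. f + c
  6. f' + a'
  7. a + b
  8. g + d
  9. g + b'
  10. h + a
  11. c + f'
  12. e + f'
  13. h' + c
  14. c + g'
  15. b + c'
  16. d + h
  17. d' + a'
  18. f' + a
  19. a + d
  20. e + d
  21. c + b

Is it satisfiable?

Try e = 0.
From the singleton clause (f'), f = 0.
From the singleton clause (c), c = 1.
From the singleton clause (b), b = 1.
From the singleton clause (g), g = 1.
From the singleton clause (d), d = 1.
From the singleton clause (a'), a = 0.
From the singleton clause (h), h = 1.
This assignment satisfies each clause.
A satisfying assignment: a=0,  b=1,  c=1,  d=1,  e=0,  f=0,  g=1,  h=1.

Satisfiable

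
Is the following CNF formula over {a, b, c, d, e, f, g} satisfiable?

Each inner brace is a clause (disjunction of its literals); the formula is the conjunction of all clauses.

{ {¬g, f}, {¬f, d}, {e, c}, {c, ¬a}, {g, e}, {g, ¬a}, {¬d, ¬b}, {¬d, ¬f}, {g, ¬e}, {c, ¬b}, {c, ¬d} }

No

Case g = False:
(e) alone gives e = True.
That conflicts with the unit clause (¬e).
That branch fails; take g = True instead.
(f) alone gives f = True.
(d) alone gives d = True.
That conflicts with the unit clause (¬d).
Neither g = True nor g = False works.
No assignment satisfies every clause.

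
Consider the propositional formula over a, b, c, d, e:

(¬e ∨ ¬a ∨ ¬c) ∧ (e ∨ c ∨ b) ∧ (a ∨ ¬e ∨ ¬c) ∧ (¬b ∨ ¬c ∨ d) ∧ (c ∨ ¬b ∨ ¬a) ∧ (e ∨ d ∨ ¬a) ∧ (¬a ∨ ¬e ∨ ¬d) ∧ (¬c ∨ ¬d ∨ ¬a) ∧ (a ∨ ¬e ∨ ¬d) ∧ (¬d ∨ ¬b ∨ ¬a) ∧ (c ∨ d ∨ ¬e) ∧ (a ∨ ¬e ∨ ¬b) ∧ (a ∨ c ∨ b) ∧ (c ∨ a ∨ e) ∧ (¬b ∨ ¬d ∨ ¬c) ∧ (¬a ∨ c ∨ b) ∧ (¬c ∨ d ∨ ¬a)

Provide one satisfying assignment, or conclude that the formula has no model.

Suppose e = False.
Suppose c = True.
Suppose b = False.
Suppose d = False.
(¬a) alone gives a = False.
Every clause now holds.

a ↦ False; b ↦ False; c ↦ True; d ↦ False; e ↦ False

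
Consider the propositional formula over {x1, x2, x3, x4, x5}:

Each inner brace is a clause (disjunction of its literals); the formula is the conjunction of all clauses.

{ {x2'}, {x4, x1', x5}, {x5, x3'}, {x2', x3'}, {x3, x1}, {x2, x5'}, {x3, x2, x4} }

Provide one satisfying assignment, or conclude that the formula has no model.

(x2') alone gives x2 = 0.
(x5') alone gives x5 = 0.
(x3') alone gives x3 = 0.
(x1) alone gives x1 = 1.
(x4) alone gives x4 = 1.
This assignment satisfies each clause.

x1=1,  x2=0,  x3=0,  x4=1,  x5=0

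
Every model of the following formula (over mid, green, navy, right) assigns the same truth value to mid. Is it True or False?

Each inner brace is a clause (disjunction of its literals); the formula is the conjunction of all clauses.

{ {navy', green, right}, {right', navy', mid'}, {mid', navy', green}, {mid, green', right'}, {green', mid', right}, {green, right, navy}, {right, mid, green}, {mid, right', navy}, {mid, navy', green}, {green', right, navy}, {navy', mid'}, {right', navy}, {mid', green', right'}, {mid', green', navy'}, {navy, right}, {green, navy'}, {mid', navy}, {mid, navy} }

Suppose mid = 1.
From the singleton clause (navy'), navy = 0.
Now (navy) is unsatisfied and unit — conflict.
So every satisfying assignment has mid = False.

False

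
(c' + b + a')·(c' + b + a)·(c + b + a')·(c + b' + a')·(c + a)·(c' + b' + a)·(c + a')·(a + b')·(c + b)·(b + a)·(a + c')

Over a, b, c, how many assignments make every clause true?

1

There are 2^3 = 8 truth assignments over (a, b, c).
Check each against the 11 clauses (columns in the order a, b, c):
  F F F  ✗ fails (c + a)
  F F T  ✗ fails (c' + b + a)
  F T F  ✗ fails (c + a)
  F T T  ✗ fails (c' + b' + a)
  T F F  ✗ fails (c + b + a')
  T F T  ✗ fails (c' + b + a')
  T T F  ✗ fails (c + b' + a')
  T T T  ✓ satisfies all
1 of the 8 rows is a model.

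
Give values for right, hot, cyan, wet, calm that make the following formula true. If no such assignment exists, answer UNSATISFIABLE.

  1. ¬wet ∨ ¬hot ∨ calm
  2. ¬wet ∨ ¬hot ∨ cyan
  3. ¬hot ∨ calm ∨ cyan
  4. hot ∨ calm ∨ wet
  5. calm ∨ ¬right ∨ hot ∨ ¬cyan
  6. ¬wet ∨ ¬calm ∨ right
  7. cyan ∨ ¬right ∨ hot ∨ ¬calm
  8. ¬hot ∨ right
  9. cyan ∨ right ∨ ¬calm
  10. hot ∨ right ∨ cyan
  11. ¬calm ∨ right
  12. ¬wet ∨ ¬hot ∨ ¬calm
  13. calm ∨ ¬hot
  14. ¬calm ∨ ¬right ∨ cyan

Try hot = False.
Try calm = True.
Unit clause (right) forces right = True.
Unit clause (cyan) forces cyan = True.
All clauses hold; wet can take either value.

right ↦ True,  hot ↦ False,  cyan ↦ True,  wet ↦ True,  calm ↦ True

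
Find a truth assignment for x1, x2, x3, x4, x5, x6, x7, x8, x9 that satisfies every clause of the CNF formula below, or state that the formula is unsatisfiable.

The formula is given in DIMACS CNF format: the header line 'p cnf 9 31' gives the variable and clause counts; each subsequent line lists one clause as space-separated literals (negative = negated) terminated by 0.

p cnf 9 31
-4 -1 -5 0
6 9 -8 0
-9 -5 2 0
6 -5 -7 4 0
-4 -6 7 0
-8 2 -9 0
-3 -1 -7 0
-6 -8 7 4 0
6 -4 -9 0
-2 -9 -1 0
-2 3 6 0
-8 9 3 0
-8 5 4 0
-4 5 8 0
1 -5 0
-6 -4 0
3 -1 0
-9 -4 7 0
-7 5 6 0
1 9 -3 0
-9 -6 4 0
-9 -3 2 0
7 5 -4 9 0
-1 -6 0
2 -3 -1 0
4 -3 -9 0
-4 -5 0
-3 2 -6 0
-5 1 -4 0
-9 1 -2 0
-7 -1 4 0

x1=False; x2=False; x3=False; x4=False; x5=False; x6=True; x7=False; x8=False; x9=False

Case x1 = False:
The clause (¬x5) is unit, so x5 = False.
Case x8 = False:
The clause (¬x4) is unit, so x4 = False.
Case x7 = False:
Case x9 = False:
The clause (¬x3) is unit, so x3 = False.
Case x2 = False:
All clauses hold; x6 can take either value.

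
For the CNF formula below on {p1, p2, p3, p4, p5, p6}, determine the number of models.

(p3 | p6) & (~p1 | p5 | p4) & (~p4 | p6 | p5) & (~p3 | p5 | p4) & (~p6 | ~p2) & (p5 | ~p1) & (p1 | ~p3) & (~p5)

There are 2^6 = 64 truth assignments over (p1, p2, p3, p4, p5, p6).
Split on p6. With p6 = 1, the clauses containing p6 are satisfied and ~p6 drops from the rest; 2 of the 2^5 = 32 assignments to the other variables satisfy what remains.
With p6 = 0, by the same count on the reduced clause set, 0 assignments work.
(One model: p1=F, p2=F, p3=F, p4=F, p5=F, p6=T.)
Total: 2 + 0 = 2.

2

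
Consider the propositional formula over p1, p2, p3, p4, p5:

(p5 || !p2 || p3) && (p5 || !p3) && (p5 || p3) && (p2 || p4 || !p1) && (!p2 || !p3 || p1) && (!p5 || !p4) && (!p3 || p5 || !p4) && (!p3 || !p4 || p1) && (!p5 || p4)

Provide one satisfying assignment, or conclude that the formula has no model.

UNSATISFIABLE

Case p5 = true:
From the singleton clause (!p4), p4 = false.
But (p4) is also a unit clause — contradiction.
That branch fails; take p5 = false instead.
From the singleton clause (!p3), p3 = false.
But (p3) is also a unit clause — contradiction.
Either choice for p5 ends in contradiction.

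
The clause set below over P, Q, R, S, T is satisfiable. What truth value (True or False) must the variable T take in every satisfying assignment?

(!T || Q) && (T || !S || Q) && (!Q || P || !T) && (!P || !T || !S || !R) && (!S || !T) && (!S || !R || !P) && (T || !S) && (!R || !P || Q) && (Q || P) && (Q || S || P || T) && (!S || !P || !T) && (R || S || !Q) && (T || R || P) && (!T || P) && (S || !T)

False

Suppose T = true.
(Q) alone gives Q = true.
(P) alone gives P = true.
(!S) alone gives S = false.
That conflicts with the unit clause (S).
So every satisfying assignment has T = False.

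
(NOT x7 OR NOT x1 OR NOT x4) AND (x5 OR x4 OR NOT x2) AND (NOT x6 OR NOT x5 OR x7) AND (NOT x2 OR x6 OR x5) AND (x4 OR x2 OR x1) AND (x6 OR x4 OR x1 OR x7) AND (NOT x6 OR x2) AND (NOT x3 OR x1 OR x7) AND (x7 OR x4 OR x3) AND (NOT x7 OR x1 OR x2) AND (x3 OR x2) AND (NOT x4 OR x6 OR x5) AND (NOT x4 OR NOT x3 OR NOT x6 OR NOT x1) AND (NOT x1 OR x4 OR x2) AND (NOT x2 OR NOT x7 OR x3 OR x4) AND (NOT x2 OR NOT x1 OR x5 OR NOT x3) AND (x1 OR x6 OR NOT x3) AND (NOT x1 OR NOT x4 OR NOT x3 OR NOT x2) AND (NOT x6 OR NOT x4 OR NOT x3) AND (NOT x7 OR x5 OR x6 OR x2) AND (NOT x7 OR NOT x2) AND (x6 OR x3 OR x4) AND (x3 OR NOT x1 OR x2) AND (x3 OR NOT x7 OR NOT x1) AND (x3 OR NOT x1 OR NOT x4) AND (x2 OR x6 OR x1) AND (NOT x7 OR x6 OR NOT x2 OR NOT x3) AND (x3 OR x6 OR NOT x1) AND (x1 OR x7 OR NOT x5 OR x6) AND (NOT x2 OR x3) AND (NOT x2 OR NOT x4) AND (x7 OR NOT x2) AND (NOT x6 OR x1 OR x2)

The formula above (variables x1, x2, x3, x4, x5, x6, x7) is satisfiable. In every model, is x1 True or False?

True

Suppose x1 = false.
Case x4 = true:
(NOT x2) alone gives x2 = false.
(NOT x6) alone gives x6 = false.
Now (x6) is unsatisfied and unit — conflict.
Undo x4 and try x4 = false.
(x2) alone gives x2 = true.
(x5) alone gives x5 = true.
(NOT x7) alone gives x7 = false.
Now (x7) is unsatisfied and unit — conflict.
Both values of x4 lead to a conflict.
So every satisfying assignment has x1 = True.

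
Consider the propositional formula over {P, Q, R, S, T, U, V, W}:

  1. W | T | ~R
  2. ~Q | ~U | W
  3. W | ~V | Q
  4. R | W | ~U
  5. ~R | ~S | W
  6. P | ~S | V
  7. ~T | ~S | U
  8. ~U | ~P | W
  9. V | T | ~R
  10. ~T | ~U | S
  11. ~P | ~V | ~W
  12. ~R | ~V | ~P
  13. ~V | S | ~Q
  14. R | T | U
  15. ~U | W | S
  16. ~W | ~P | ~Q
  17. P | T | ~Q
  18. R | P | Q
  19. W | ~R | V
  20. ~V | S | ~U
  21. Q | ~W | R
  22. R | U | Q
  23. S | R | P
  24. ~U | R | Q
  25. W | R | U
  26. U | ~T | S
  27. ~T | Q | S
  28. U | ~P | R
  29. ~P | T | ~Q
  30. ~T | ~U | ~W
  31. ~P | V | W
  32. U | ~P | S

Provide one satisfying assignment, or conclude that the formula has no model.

P ↦ 0, Q ↦ 0, R ↦ 1, S ↦ 1, T ↦ 0, U ↦ 0, V ↦ 1, W ↦ 1

Suppose W = 1.
Suppose P = 0.
Suppose S = 1.
From the singleton clause (V), V = 1.
Suppose T = 0.
From the singleton clause (~Q), Q = 0.
From the singleton clause (R), R = 1.
No clause remains; U is free.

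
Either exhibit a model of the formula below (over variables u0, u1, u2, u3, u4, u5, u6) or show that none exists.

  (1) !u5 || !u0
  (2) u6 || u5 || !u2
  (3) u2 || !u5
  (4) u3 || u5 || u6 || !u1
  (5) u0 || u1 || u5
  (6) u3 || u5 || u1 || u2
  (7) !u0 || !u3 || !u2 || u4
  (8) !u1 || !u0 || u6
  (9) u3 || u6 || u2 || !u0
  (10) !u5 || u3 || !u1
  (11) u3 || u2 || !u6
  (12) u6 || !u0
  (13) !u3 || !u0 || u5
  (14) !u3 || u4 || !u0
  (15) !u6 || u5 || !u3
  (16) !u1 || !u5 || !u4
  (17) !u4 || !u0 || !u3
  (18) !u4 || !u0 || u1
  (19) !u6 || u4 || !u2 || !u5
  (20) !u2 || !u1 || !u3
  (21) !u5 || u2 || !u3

Try u5 = true.
Unit clause (!u0) forces u0 = false.
Unit clause (u2) forces u2 = true.
Try u3 = true.
Unit clause (!u1) forces u1 = false.
Try u6 = true.
Unit clause (u4) forces u4 = true.
All clauses are satisfied.

u0=false,  u1=false,  u2=true,  u3=true,  u4=true,  u5=true,  u6=true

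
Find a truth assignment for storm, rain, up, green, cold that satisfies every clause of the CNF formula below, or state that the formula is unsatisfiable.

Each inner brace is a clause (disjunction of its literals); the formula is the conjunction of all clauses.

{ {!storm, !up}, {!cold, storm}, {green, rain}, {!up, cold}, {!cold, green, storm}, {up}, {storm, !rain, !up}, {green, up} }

(up) alone gives up = true.
(!storm) alone gives storm = false.
(!cold) alone gives cold = false.
Now (cold) is unsatisfied and unit — conflict.

UNSATISFIABLE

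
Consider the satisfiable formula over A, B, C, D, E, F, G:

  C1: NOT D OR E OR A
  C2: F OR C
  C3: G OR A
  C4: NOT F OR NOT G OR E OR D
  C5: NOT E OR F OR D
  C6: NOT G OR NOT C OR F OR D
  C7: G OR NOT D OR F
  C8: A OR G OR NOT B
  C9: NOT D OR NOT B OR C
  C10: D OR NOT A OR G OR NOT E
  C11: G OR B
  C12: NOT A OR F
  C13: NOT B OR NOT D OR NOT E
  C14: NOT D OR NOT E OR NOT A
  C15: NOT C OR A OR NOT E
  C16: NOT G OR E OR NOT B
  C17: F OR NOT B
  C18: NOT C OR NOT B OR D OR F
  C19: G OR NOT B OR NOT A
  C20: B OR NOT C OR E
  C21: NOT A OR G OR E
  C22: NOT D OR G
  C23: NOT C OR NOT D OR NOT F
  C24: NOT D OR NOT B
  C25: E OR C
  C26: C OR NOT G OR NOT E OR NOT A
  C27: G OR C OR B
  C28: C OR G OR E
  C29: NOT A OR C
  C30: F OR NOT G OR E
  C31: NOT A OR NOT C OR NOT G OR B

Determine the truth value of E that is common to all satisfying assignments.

True

Suppose E = false.
Unit clause (C) forces C = true.
Unit clause (B) forces B = true.
Unit clause (NOT G) forces G = false.
Unit clause (A) forces A = true.
That conflicts with the unit clause (NOT A).
So every satisfying assignment has E = True.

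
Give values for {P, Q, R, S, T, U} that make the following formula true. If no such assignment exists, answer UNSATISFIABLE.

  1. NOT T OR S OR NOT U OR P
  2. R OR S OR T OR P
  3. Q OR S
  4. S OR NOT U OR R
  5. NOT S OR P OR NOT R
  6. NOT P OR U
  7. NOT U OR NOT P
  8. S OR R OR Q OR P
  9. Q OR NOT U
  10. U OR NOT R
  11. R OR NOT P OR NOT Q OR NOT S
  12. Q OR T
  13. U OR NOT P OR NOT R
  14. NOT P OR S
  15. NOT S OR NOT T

Case Q = true:
Case P = false:
Case S = false:
Case T = false:
Unit clause (R) forces R = true.
Unit clause (U) forces U = true.
This assignment satisfies each clause.

P ↦ false; Q ↦ true; R ↦ true; S ↦ false; T ↦ false; U ↦ true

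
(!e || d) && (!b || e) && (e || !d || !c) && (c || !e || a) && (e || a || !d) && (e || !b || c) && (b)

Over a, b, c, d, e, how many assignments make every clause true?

There are 2^5 = 32 truth assignments over (a, b, c, d, e).
Split on b. With b = true, the clauses containing b are satisfied and !b drops from the rest; 3 of the 2^4 = 16 assignments to the other variables satisfy what remains.
With b = false, by the same count on the reduced clause set, 0 assignments work.
(One model: a=F, b=T, c=T, d=T, e=T.)
Total: 3 + 0 = 3.

3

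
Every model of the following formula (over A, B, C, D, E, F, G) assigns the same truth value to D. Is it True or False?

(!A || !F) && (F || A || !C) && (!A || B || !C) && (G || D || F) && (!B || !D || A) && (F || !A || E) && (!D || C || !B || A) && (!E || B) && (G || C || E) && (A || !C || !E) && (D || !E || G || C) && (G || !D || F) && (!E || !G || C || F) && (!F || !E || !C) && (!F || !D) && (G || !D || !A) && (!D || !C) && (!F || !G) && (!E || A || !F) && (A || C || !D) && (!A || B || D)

Suppose D = true.
Unit clause (!F) forces F = false.
Unit clause (G) forces G = true.
Unit clause (!C) forces C = false.
Unit clause (!E) forces E = false.
Unit clause (!A) forces A = false.
That conflicts with the unit clause (A).
So every satisfying assignment has D = False.

False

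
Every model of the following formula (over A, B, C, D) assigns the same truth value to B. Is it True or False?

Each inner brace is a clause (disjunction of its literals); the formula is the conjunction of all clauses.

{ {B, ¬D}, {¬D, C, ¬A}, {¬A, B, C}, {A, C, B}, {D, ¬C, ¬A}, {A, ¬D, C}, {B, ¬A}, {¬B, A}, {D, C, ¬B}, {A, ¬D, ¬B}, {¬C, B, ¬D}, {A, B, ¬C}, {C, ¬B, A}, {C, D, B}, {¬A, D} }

Suppose B = False.
(¬D) alone gives D = False.
(¬A) alone gives A = False.
(C) alone gives C = True.
That conflicts with the unit clause (¬C).
So every satisfying assignment has B = True.

True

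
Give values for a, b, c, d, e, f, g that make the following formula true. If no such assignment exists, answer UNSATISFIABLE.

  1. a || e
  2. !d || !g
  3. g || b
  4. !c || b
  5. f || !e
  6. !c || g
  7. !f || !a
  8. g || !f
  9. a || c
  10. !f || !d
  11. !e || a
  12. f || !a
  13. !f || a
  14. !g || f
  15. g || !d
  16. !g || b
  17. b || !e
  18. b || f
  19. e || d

Suppose a = true.
(!f) alone gives f = false.
That conflicts with the unit clause (f).
Backtrack on a: now try a = false.
(e) alone gives e = true.
That conflicts with the unit clause (!e).
Neither a = true nor a = false works.

UNSATISFIABLE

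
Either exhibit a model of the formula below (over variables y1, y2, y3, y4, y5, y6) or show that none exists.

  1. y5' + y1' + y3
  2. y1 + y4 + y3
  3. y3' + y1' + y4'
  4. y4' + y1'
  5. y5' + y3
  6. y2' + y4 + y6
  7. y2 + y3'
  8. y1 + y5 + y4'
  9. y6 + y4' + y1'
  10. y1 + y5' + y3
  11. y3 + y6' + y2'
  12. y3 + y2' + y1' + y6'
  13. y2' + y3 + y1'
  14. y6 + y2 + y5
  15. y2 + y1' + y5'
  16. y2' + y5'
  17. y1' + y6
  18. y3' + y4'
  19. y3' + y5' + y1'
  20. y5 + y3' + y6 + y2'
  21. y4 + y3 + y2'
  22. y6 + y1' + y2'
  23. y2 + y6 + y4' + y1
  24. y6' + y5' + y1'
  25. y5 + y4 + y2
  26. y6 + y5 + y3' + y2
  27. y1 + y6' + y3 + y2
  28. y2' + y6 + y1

y1=1, y2=1, y3=1, y4=0, y5=0, y6=1

Branch on y4: set y4 = 0.
Branch on y1: set y1 = 1.
(y6) alone gives y6 = 1.
(y5') alone gives y5 = 0.
(y2) alone gives y2 = 1.
(y3) alone gives y3 = 1.
Every clause now holds.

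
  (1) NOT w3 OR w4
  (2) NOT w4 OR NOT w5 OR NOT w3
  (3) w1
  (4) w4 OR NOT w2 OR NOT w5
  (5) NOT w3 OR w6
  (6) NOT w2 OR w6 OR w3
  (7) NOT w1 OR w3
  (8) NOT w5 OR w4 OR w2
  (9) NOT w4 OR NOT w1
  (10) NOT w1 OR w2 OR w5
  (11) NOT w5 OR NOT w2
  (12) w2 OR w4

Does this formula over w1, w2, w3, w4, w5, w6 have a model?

Unsatisfiable

The clause (w1) is unit, so w1 = true.
The clause (w3) is unit, so w3 = true.
The clause (w4) is unit, so w4 = true.
But (NOT w4) is also a unit clause — contradiction.
No assignment satisfies every clause.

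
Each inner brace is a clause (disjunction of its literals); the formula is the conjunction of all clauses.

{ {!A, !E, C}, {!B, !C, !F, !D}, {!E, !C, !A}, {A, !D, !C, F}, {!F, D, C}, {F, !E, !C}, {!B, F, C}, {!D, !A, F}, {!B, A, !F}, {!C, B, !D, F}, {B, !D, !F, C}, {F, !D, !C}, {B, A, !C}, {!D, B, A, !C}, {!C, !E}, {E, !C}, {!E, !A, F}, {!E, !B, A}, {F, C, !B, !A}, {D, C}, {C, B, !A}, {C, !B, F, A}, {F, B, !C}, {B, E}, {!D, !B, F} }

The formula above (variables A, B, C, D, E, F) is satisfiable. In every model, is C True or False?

False

Suppose C = true.
Unit clause (!E) forces E = false.
Now (E) is unsatisfied and unit — conflict.
So every satisfying assignment has C = False.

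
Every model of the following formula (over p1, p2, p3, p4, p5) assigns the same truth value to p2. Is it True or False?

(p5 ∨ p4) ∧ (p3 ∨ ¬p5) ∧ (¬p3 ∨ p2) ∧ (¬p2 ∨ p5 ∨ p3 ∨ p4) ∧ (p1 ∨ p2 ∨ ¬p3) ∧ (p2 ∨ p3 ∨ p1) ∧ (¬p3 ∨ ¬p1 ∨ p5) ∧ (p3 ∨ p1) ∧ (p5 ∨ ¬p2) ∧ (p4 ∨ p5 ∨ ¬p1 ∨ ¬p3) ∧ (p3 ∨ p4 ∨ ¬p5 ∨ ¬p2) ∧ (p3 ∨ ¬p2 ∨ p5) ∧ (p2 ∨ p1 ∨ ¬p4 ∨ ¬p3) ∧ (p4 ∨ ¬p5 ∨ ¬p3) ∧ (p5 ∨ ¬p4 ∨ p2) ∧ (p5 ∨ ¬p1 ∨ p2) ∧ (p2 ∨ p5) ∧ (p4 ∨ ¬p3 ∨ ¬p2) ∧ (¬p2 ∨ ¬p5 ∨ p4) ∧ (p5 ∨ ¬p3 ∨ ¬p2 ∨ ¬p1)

True

Suppose p2 = False.
The clause (¬p3) is unit, so p3 = False.
The clause (¬p5) is unit, so p5 = False.
But (p5) is also a unit clause — contradiction.
So every satisfying assignment has p2 = True.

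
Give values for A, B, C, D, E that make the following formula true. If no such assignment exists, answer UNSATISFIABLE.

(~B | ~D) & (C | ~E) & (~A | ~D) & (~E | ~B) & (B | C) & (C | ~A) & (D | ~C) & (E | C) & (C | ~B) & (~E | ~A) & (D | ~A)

A=0; B=0; C=1; D=1; E=0

Branch on B: set B = 0.
Unit clause (C) forces C = 1.
Unit clause (D) forces D = 1.
Unit clause (~A) forces A = 0.
All clauses hold; E can take either value.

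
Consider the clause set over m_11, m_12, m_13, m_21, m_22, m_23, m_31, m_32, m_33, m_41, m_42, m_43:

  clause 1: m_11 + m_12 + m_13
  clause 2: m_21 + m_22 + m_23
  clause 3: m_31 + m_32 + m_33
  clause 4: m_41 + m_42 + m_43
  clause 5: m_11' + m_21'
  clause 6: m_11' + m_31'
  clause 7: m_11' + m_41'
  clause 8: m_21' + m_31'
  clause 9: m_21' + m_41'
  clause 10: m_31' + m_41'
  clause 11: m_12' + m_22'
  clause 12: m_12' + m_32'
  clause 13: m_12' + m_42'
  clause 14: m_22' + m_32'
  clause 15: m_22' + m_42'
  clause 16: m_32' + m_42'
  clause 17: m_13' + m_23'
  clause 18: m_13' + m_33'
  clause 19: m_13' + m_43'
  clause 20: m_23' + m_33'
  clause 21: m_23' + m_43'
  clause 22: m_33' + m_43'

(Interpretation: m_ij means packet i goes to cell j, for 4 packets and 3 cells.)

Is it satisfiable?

Unsatisfiable

Try m_11 = 0.
Try m_12 = 1.
The clause (m_22') is unit, so m_22 = 0.
The clause (m_32') is unit, so m_32 = 0.
The clause (m_42') is unit, so m_42 = 0.
Try m_21 = 1.
The clause (m_31') is unit, so m_31 = 0.
The clause (m_33) is unit, so m_33 = 1.
The clause (m_41') is unit, so m_41 = 0.
The clause (m_43) is unit, so m_43 = 1.
Now (m_43') is unsatisfied and unit — conflict.
Backtrack on m_21: now try m_21 = 0.
The clause (m_23) is unit, so m_23 = 1.
The clause (m_13') is unit, so m_13 = 0.
The clause (m_33') is unit, so m_33 = 0.
The clause (m_31) is unit, so m_31 = 1.
The clause (m_41') is unit, so m_41 = 0.
The clause (m_43) is unit, so m_43 = 1.
Now (m_43') is unsatisfied and unit — conflict.
Both values of m_21 lead to a conflict.
Backtrack on m_12: now try m_12 = 0.
The clause (m_13) is unit, so m_13 = 1.
The clause (m_23') is unit, so m_23 = 0.
The clause (m_33') is unit, so m_33 = 0.
The clause (m_43') is unit, so m_43 = 0.
Try m_21 = 1.
The clause (m_31') is unit, so m_31 = 0.
The clause (m_32) is unit, so m_32 = 1.
The clause (m_41') is unit, so m_41 = 0.
The clause (m_42) is unit, so m_42 = 1.
Now (m_42') is unsatisfied and unit — conflict.
Backtrack on m_21: now try m_21 = 0.
The clause (m_22) is unit, so m_22 = 1.
The clause (m_32') is unit, so m_32 = 0.
The clause (m_31) is unit, so m_31 = 1.
The clause (m_41') is unit, so m_41 = 0.
The clause (m_42) is unit, so m_42 = 1.
Now (m_42') is unsatisfied and unit — conflict.
Both values of m_21 lead to a conflict.
Both values of m_12 lead to a conflict.
Backtrack on m_11: now try m_11 = 1.
The clause (m_21') is unit, so m_21 = 0.
The clause (m_31') is unit, so m_31 = 0.
The clause (m_41') is unit, so m_41 = 0.
Try m_22 = 1.
The clause (m_12') is unit, so m_12 = 0.
The clause (m_32') is unit, so m_32 = 0.
The clause (m_33) is unit, so m_33 = 1.
The clause (m_42') is unit, so m_42 = 0.
The clause (m_43) is unit, so m_43 = 1.
Now (m_43') is unsatisfied and unit — conflict.
Backtrack on m_22: now try m_22 = 0.
The clause (m_23) is unit, so m_23 = 1.
The clause (m_13') is unit, so m_13 = 0.
The clause (m_33') is unit, so m_33 = 0.
The clause (m_32) is unit, so m_32 = 1.
The clause (m_12') is unit, so m_12 = 0.
The clause (m_42') is unit, so m_42 = 0.
The clause (m_43) is unit, so m_43 = 1.
Now (m_43') is unsatisfied and unit — conflict.
Both values of m_22 lead to a conflict.
Both values of m_11 lead to a conflict.
No assignment satisfies every clause.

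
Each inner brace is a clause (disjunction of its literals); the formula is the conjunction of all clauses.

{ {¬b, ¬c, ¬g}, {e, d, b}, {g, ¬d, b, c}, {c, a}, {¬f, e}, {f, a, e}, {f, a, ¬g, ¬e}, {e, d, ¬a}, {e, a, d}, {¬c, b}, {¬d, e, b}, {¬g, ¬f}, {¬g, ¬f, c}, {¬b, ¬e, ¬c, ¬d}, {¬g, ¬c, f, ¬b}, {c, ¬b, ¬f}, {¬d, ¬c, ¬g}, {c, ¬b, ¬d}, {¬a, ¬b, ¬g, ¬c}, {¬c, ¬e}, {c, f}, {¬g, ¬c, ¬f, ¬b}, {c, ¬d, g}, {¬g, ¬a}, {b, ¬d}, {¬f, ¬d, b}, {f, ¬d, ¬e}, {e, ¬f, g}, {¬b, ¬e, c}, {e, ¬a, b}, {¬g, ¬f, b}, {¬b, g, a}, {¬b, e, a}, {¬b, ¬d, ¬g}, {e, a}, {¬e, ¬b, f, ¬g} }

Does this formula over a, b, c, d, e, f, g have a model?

Yes

Suppose c = True.
From the singleton clause (b), b = True.
From the singleton clause (¬g), g = False.
From the singleton clause (¬e), e = False.
From the singleton clause (¬f), f = False.
From the singleton clause (a), a = True.
From the singleton clause (d), d = True.
All clauses are satisfied.
A satisfying assignment: a ↦ True,  b ↦ True,  c ↦ True,  d ↦ True,  e ↦ False,  f ↦ False,  g ↦ False.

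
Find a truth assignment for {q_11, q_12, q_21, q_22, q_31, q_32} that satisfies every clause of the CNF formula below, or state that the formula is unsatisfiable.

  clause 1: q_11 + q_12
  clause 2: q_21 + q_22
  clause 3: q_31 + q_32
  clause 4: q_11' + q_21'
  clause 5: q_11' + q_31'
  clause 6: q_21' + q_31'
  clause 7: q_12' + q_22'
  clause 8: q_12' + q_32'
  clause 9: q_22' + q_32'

UNSATISFIABLE

Case q_11 = 1:
Unit clause (q_21') forces q_21 = 0.
Unit clause (q_22) forces q_22 = 1.
Unit clause (q_31') forces q_31 = 0.
Unit clause (q_32) forces q_32 = 1.
Now (q_32') is unsatisfied and unit — conflict.
Undo q_11 and try q_11 = 0.
Unit clause (q_12) forces q_12 = 1.
Unit clause (q_22') forces q_22 = 0.
Unit clause (q_21) forces q_21 = 1.
Unit clause (q_31') forces q_31 = 0.
Unit clause (q_32) forces q_32 = 1.
Now (q_32') is unsatisfied and unit — conflict.
Both values of q_11 lead to a conflict.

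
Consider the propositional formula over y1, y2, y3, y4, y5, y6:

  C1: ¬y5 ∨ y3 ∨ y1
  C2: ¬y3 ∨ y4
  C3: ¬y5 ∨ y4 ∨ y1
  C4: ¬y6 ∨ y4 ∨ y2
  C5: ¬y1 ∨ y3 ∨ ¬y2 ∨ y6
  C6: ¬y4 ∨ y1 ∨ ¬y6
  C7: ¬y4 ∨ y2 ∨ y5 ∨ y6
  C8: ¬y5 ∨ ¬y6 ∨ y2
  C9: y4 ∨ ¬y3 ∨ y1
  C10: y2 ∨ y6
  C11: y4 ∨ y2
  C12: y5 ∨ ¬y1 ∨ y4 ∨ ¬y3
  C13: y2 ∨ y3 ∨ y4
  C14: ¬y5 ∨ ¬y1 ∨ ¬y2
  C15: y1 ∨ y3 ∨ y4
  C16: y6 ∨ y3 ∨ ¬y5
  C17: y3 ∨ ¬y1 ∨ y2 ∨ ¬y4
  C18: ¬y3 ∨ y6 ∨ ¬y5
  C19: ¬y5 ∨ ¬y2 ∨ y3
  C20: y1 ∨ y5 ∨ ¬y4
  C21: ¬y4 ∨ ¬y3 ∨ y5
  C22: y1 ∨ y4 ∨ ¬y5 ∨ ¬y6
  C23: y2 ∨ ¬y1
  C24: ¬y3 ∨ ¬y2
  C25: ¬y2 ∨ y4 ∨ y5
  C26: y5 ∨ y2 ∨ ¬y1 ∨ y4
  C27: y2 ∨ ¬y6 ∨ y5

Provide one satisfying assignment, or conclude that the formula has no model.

Suppose y3 = False.
Suppose y5 = False.
Suppose y2 = True.
Unit clause (y4) forces y4 = True.
Unit clause (y1) forces y1 = True.
Unit clause (y6) forces y6 = True.
This assignment satisfies each clause.

y1 ↦ True; y2 ↦ True; y3 ↦ False; y4 ↦ True; y5 ↦ False; y6 ↦ True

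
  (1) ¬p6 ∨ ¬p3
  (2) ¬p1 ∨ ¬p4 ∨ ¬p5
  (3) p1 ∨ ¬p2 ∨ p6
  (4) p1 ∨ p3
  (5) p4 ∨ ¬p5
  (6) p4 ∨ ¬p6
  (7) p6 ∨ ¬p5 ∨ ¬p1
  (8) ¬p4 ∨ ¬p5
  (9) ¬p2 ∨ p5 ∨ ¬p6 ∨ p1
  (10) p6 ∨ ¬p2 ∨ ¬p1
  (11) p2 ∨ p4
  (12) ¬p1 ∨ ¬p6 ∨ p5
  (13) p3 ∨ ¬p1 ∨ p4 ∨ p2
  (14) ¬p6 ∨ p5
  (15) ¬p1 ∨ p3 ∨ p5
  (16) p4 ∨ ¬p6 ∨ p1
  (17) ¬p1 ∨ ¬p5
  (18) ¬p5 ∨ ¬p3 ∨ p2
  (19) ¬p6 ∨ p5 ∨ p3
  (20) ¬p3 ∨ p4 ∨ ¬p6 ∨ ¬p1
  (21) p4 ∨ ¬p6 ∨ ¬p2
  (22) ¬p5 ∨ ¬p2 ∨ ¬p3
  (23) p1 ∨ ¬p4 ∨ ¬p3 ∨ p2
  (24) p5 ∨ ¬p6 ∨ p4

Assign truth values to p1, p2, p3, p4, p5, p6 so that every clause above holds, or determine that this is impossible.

p1 ↦ True; p2 ↦ False; p3 ↦ True; p4 ↦ True; p5 ↦ False; p6 ↦ False

Try p6 = False.
Try p1 = True.
Unit clause (¬p5) forces p5 = False.
Unit clause (¬p2) forces p2 = False.
Unit clause (p4) forces p4 = True.
Unit clause (p3) forces p3 = True.
All clauses are satisfied.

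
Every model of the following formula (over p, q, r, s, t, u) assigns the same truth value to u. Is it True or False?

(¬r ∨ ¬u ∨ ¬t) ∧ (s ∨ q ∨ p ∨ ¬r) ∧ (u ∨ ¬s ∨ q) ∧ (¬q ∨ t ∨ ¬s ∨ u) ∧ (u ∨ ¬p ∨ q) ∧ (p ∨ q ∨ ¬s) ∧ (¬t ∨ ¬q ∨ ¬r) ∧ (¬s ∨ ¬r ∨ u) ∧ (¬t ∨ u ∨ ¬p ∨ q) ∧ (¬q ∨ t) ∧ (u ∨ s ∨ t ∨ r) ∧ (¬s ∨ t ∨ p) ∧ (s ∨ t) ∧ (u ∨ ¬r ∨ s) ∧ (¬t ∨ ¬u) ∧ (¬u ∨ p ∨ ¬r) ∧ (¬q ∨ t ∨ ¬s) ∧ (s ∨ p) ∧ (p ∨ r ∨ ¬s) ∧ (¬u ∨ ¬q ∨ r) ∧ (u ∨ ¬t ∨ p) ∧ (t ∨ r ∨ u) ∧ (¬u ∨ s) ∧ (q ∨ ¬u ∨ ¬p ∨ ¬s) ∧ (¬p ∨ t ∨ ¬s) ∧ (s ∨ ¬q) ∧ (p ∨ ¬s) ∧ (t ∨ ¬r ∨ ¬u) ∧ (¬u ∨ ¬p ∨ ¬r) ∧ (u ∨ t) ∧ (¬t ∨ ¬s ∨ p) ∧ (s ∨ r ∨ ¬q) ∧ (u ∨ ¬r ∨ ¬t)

Suppose u = True.
Unit clause (¬t) forces t = False.
Unit clause (¬q) forces q = False.
Unit clause (s) forces s = True.
Unit clause (p) forces p = True.
Now (¬p) is unsatisfied and unit — conflict.
So every satisfying assignment has u = False.

False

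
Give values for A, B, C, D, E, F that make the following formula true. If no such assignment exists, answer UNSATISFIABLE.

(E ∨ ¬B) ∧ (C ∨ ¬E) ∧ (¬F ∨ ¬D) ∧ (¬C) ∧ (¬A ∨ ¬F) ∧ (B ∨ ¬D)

The clause (¬C) is unit, so C = False.
The clause (¬E) is unit, so E = False.
The clause (¬B) is unit, so B = False.
The clause (¬D) is unit, so D = False.
Branch on A: set A = False.
Every clause is now satisfied; F is unconstrained.

A=False,  B=False,  C=False,  D=False,  E=False,  F=False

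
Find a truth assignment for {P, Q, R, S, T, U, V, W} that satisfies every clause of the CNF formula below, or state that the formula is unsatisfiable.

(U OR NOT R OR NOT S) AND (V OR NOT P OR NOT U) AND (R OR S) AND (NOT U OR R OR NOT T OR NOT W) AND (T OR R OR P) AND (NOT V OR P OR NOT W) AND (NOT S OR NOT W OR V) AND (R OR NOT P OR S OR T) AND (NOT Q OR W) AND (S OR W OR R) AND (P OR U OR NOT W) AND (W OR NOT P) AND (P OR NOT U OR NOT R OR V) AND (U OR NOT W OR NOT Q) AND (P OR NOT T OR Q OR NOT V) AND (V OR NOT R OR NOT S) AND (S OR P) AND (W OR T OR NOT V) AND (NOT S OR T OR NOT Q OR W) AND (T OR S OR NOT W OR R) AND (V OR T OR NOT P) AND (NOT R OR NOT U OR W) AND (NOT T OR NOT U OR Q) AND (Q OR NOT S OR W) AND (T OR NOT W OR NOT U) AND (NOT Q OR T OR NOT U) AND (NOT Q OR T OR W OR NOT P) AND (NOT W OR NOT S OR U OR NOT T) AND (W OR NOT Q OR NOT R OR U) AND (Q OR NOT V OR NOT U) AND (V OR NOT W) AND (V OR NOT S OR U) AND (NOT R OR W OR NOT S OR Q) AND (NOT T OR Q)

Try R = false.
The clause (S) is unit, so S = true.
Try T = false.
The clause (P) is unit, so P = true.
The clause (W) is unit, so W = true.
The clause (V) is unit, so V = true.
The clause (NOT U) is unit, so U = false.
The clause (NOT Q) is unit, so Q = false.
Every clause now holds.

P ↦ true,  Q ↦ false,  R ↦ false,  S ↦ true,  T ↦ false,  U ↦ false,  V ↦ true,  W ↦ true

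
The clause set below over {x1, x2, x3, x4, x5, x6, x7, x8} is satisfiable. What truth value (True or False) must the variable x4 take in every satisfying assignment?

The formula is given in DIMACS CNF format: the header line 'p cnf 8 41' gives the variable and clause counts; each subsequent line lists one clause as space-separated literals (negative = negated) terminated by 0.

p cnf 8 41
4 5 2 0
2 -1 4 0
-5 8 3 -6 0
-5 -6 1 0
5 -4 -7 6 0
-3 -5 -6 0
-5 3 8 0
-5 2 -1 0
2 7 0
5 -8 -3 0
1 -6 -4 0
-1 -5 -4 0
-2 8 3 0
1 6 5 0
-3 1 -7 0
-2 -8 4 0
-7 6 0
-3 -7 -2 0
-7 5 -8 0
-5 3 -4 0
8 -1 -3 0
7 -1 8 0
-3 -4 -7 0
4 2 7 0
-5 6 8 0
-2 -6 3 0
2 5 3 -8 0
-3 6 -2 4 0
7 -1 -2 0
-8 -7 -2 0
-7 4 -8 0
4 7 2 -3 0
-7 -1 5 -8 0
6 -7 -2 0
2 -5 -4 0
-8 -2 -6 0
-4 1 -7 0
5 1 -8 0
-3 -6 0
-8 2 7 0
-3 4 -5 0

True

Suppose x4 = False.
Try x5 = True.
From the singleton clause (¬x3), x3 = False.
From the singleton clause (x8), x8 = True.
From the singleton clause (¬x2), x2 = False.
From the singleton clause (¬x1), x1 = False.
From the singleton clause (¬x6), x6 = False.
From the singleton clause (x7), x7 = True.
That conflicts with the unit clause (¬x7).
Backtrack on x5: now try x5 = False.
From the singleton clause (x2), x2 = True.
From the singleton clause (¬x8), x8 = False.
From the singleton clause (x3), x3 = True.
From the singleton clause (¬x7), x7 = False.
From the singleton clause (¬x1), x1 = False.
From the singleton clause (x6), x6 = True.
That conflicts with the unit clause (¬x6).
Neither x5 = True nor x5 = False works.
So every satisfying assignment has x4 = True.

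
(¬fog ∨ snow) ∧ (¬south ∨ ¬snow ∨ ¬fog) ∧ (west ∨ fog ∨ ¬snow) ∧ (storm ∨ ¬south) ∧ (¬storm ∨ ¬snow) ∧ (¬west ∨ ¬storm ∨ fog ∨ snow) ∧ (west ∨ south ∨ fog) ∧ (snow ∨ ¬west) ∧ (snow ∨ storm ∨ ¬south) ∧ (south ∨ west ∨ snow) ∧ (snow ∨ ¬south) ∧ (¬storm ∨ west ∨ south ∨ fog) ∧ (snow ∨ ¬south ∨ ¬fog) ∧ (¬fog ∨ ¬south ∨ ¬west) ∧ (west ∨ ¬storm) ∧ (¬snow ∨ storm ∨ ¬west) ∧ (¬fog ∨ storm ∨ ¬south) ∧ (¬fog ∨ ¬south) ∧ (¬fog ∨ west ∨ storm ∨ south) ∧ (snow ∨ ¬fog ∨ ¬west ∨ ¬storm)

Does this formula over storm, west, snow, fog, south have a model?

Unsatisfiable

Try fog = False.
Try west = True.
Unit clause (snow) forces snow = True.
Unit clause (¬storm) forces storm = False.
But (storm) is also a unit clause — contradiction.
So west must be the other value — set west = False.
Unit clause (¬snow) forces snow = False.
Unit clause (south) forces south = True.
But (¬south) is also a unit clause — contradiction.
Either choice for west ends in contradiction.
So fog must be the other value — set fog = True.
Unit clause (snow) forces snow = True.
Unit clause (¬south) forces south = False.
Unit clause (¬storm) forces storm = False.
Unit clause (¬west) forces west = False.
But (west) is also a unit clause — contradiction.
Either choice for fog ends in contradiction.
No assignment satisfies every clause.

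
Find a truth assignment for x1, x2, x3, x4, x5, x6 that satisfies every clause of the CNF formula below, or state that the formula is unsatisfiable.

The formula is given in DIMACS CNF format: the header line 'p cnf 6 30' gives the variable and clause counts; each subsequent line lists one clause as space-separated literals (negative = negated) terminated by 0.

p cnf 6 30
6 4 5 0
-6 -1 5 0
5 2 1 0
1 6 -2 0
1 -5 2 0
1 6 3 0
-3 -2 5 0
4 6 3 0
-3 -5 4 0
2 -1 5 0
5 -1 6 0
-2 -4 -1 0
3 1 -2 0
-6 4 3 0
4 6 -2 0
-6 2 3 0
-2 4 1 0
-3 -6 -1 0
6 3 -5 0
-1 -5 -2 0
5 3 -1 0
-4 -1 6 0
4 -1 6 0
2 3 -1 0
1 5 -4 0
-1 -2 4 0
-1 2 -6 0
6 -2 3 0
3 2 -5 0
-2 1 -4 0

Case x6 = True:
Case x1 = False:
Case x5 = True:
From the singleton clause (x2), x2 = True.
From the singleton clause (x3), x3 = True.
From the singleton clause (x4), x4 = True.
Now (¬x4) is unsatisfied and unit — conflict.
So x5 must be the other value — set x5 = False.
From the singleton clause (x2), x2 = True.
From the singleton clause (¬x3), x3 = False.
Now (x3) is unsatisfied and unit — conflict.
Neither x5 = True nor x5 = False works.
So x1 must be the other value — set x1 = True.
From the singleton clause (x5), x5 = True.
From the singleton clause (¬x3), x3 = False.
From the singleton clause (x4), x4 = True.
From the singleton clause (¬x2), x2 = False.
Now (x2) is unsatisfied and unit — conflict.
Neither x1 = True nor x1 = False works.
So x6 must be the other value — set x6 = False.
Case x4 = True:
From the singleton clause (¬x1), x1 = False.
From the singleton clause (¬x2), x2 = False.
From the singleton clause (x5), x5 = True.
Now (¬x5) is unsatisfied and unit — conflict.
So x4 must be the other value — set x4 = False.
From the singleton clause (x5), x5 = True.
From the singleton clause (x3), x3 = True.
Now (¬x3) is unsatisfied and unit — conflict.
Neither x4 = True nor x4 = False works.
Neither x6 = True nor x6 = False works.

UNSATISFIABLE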